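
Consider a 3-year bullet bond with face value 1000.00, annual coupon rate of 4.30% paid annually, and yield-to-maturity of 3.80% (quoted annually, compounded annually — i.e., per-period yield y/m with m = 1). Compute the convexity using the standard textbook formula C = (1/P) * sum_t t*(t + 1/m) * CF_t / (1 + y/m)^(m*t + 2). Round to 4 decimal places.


Coupon per period c = face * coupon_rate / m = 43.000000
Periods per year m = 1; per-period yield y/m = 0.038000
Number of cashflows N = 3
Cashflows (t years, CF_t, discount factor 1/(1+y/m)^(m*t), PV):
  t = 1.0000: CF_t = 43.000000, DF = 0.963391, PV = 41.425819
  t = 2.0000: CF_t = 43.000000, DF = 0.928122, PV = 39.909267
  t = 3.0000: CF_t = 1043.000000, DF = 0.894145, PV = 932.593207
Price P = sum_t PV_t = 1013.928293
Convexity numerator sum_t t*(t + 1/m) * CF_t / (1+y/m)^(m*t + 2):
  t = 1.0000: term = 76.896468
  t = 2.0000: term = 222.244126
  t = 3.0000: term = 10386.728673
Convexity = (1/P) * sum = 10685.869267 / 1013.928293 = 10.539078

Answer: Convexity = 10.5391


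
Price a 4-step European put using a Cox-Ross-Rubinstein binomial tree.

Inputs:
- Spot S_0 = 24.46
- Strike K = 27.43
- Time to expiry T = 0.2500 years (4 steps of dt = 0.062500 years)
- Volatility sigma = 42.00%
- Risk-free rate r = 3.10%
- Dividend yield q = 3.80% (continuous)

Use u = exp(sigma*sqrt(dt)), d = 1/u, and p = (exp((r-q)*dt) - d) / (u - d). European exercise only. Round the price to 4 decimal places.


dt = T/N = 0.062500
u = exp(sigma*sqrt(dt)) = 1.110711; d = 1/u = 0.900325
p = (exp((r-q)*dt) - d) / (u - d) = 0.471695
Discount per step: exp(-r*dt) = 0.998064
Stock lattice S(k, i) with i counting down-moves:
  k=0: S(0,0) = 24.4600
  k=1: S(1,0) = 27.1680; S(1,1) = 22.0219
  k=2: S(2,0) = 30.1758; S(2,1) = 24.4600; S(2,2) = 19.8269
  k=3: S(3,0) = 33.5165; S(3,1) = 27.1680; S(3,2) = 22.0219; S(3,3) = 17.8506
  k=4: S(4,0) = 37.2272; S(4,1) = 30.1758; S(4,2) = 24.4600; S(4,3) = 19.8269; S(4,4) = 16.0714
Terminal payoffs V(N, i) = max(K - S_T, 0):
  V(4,0) = 0.000000; V(4,1) = 0.000000; V(4,2) = 2.970000; V(4,3) = 7.603109; V(4,4) = 11.358635
Backward induction: V(k, i) = exp(-r*dt) * [p * V(k+1, i) + (1-p) * V(k+1, i+1)].
  V(3,0) = exp(-r*dt) * [p*0.000000 + (1-p)*0.000000] = 0.000000
  V(3,1) = exp(-r*dt) * [p*0.000000 + (1-p)*2.970000] = 1.566029
  V(3,2) = exp(-r*dt) * [p*2.970000 + (1-p)*7.603109] = 5.407208
  V(3,3) = exp(-r*dt) * [p*7.603109 + (1-p)*11.358635] = 9.568615
  V(2,0) = exp(-r*dt) * [p*0.000000 + (1-p)*1.566029] = 0.825739
  V(2,1) = exp(-r*dt) * [p*1.566029 + (1-p)*5.407208] = 3.588384
  V(2,2) = exp(-r*dt) * [p*5.407208 + (1-p)*9.568615] = 7.590978
  V(1,0) = exp(-r*dt) * [p*0.825739 + (1-p)*3.588384] = 2.280835
  V(1,1) = exp(-r*dt) * [p*3.588384 + (1-p)*7.590978] = 5.691935
  V(0,0) = exp(-r*dt) * [p*2.280835 + (1-p)*5.691935] = 4.075033

Answer: Price = V(0,0) = 4.0750


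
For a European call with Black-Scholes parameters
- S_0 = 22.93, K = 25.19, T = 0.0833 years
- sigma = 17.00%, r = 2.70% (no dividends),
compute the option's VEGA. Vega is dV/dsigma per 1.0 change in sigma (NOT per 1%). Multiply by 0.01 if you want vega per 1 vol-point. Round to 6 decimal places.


d1 = -1.8454761633; d2 = -1.8945411202
phi(d1) = 0.0726697796; exp(-qT) = 1.0000000000; exp(-rT) = 0.9977534273
Vega = S * exp(-qT) * phi(d1) * sqrt(T) = 22.9300 * 1.0000000000 * 0.0726697796 * 0.2886173938 = 0.480928

Answer: Vega = 0.480928


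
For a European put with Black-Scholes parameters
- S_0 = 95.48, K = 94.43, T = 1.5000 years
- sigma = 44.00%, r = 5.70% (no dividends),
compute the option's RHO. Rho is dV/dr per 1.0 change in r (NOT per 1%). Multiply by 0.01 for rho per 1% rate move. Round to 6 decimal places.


d1 = 0.4486240134; d2 = -0.0902637301
phi(d1) = 0.3607499262; exp(-qT) = 1.0000000000; exp(-rT) = 0.9180531431
N(-d2) = 0.5359611792
Rho = -K*T*exp(-rT)*N(-d2) = -94.4300 * 1.5000 * 0.9180531431 * 0.5359611792 = -69.695126

Answer: Rho = -69.695126


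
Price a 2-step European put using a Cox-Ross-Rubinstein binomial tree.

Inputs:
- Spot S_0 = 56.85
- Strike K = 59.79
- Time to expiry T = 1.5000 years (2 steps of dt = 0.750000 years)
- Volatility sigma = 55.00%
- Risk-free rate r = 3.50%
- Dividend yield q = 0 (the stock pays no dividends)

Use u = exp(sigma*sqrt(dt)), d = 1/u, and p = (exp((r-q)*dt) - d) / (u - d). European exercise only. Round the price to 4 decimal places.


dt = T/N = 0.750000
u = exp(sigma*sqrt(dt)) = 1.610128; d = 1/u = 0.621068
p = (exp((r-q)*dt) - d) / (u - d) = 0.410015
Discount per step: exp(-r*dt) = 0.974092
Stock lattice S(k, i) with i counting down-moves:
  k=0: S(0,0) = 56.8500
  k=1: S(1,0) = 91.5358; S(1,1) = 35.3077
  k=2: S(2,0) = 147.3844; S(2,1) = 56.8500; S(2,2) = 21.9285
Terminal payoffs V(N, i) = max(K - S_T, 0):
  V(2,0) = 0.000000; V(2,1) = 2.940000; V(2,2) = 37.861476
Backward induction: V(k, i) = exp(-r*dt) * [p * V(k+1, i) + (1-p) * V(k+1, i+1)].
  V(1,0) = exp(-r*dt) * [p*0.000000 + (1-p)*2.940000] = 1.689617
  V(1,1) = exp(-r*dt) * [p*2.940000 + (1-p)*37.861476] = 22.933191
  V(0,0) = exp(-r*dt) * [p*1.689617 + (1-p)*22.933191] = 13.854518

Answer: Price = V(0,0) = 13.8545


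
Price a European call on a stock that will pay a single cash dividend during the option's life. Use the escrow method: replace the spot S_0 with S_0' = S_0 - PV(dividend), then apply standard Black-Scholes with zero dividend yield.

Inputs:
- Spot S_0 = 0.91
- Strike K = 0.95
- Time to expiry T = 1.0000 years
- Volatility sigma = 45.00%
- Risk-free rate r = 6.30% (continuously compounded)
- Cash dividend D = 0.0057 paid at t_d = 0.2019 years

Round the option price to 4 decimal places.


Answer: Price = 0.1662

Derivation:
PV(D) = D * exp(-r * t_d) = 0.0057 * 0.98736085 = 0.00562796
S_0' = S_0 - PV(D) = 0.9100 - 0.00562796 = 0.90437204
d1 = (ln(S_0'/K) + (r + sigma^2/2)*T) / (sigma*sqrt(T)) = 0.25561965
d2 = d1 - sigma*sqrt(T) = -0.19438035
exp(-rT) = 0.93894347
N(d1) = 0.60087773; N(d2) = 0.42293904
C = S_0' * N(d1) - K * exp(-rT) * N(d2) = 0.90437204 * 0.60087773 - 0.9500 * 0.93894347 * 0.42293904 = 0.1662


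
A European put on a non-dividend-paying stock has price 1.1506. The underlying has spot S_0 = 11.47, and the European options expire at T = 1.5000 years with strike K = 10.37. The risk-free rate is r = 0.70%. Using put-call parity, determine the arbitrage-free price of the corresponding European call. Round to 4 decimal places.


Put-call parity: C - P = S_0 * exp(-qT) - K * exp(-rT).
S_0 * exp(-qT) = 11.4700 * 1.00000000 = 11.47000000
K * exp(-rT) = 10.3700 * 0.98955493 = 10.26168465
C = P + S*exp(-qT) - K*exp(-rT)
C = 1.1506 + 11.47000000 - 10.26168465 = 2.3589

Answer: Call price = 2.3589


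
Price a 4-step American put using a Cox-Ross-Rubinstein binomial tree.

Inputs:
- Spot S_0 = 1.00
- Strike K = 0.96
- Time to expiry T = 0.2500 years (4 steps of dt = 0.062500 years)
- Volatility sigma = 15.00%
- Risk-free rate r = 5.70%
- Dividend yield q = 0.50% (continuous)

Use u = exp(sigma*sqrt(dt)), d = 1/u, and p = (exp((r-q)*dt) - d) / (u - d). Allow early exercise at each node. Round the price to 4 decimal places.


Answer: Price = V(0,0) = 0.0118

Derivation:
dt = T/N = 0.062500
u = exp(sigma*sqrt(dt)) = 1.038212; d = 1/u = 0.963194
p = (exp((r-q)*dt) - d) / (u - d) = 0.534020
Discount per step: exp(-r*dt) = 0.996444
Stock lattice S(k, i) with i counting down-moves:
  k=0: S(0,0) = 1.0000
  k=1: S(1,0) = 1.0382; S(1,1) = 0.9632
  k=2: S(2,0) = 1.0779; S(2,1) = 1.0000; S(2,2) = 0.9277
  k=3: S(3,0) = 1.1191; S(3,1) = 1.0382; S(3,2) = 0.9632; S(3,3) = 0.8936
  k=4: S(4,0) = 1.1618; S(4,1) = 1.0779; S(4,2) = 1.0000; S(4,3) = 0.9277; S(4,4) = 0.8607
Terminal payoffs V(N, i) = max(K - S_T, 0):
  V(4,0) = 0.000000; V(4,1) = 0.000000; V(4,2) = 0.000000; V(4,3) = 0.032257; V(4,4) = 0.099292
Backward induction: V(k, i) = exp(-r*dt) * [p * V(k+1, i) + (1-p) * V(k+1, i+1)]; then take max(V_cont, immediate exercise) for American.
  V(3,0) = exp(-r*dt) * [p*0.000000 + (1-p)*0.000000] = 0.000000; exercise = 0.000000; V(3,0) = max -> 0.000000
  V(3,1) = exp(-r*dt) * [p*0.000000 + (1-p)*0.000000] = 0.000000; exercise = 0.000000; V(3,1) = max -> 0.000000
  V(3,2) = exp(-r*dt) * [p*0.000000 + (1-p)*0.032257] = 0.014977; exercise = 0.000000; V(3,2) = max -> 0.014977
  V(3,3) = exp(-r*dt) * [p*0.032257 + (1-p)*0.099292] = 0.063268; exercise = 0.066403; V(3,3) = max -> 0.066403
  V(2,0) = exp(-r*dt) * [p*0.000000 + (1-p)*0.000000] = 0.000000; exercise = 0.000000; V(2,0) = max -> 0.000000
  V(2,1) = exp(-r*dt) * [p*0.000000 + (1-p)*0.014977] = 0.006954; exercise = 0.000000; V(2,1) = max -> 0.006954
  V(2,2) = exp(-r*dt) * [p*0.014977 + (1-p)*0.066403] = 0.038802; exercise = 0.032257; V(2,2) = max -> 0.038802
  V(1,0) = exp(-r*dt) * [p*0.000000 + (1-p)*0.006954] = 0.003229; exercise = 0.000000; V(1,0) = max -> 0.003229
  V(1,1) = exp(-r*dt) * [p*0.006954 + (1-p)*0.038802] = 0.021717; exercise = 0.000000; V(1,1) = max -> 0.021717
  V(0,0) = exp(-r*dt) * [p*0.003229 + (1-p)*0.021717] = 0.011802; exercise = 0.000000; V(0,0) = max -> 0.011802


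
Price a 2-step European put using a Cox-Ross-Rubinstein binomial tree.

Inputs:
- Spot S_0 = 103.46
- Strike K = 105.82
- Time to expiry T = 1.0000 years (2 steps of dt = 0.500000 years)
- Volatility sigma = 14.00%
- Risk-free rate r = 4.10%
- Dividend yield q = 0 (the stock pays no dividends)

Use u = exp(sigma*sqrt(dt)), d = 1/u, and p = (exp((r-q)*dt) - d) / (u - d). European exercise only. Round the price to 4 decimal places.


dt = T/N = 0.500000
u = exp(sigma*sqrt(dt)) = 1.104061; d = 1/u = 0.905747
p = (exp((r-q)*dt) - d) / (u - d) = 0.579710
Discount per step: exp(-r*dt) = 0.979709
Stock lattice S(k, i) with i counting down-moves:
  k=0: S(0,0) = 103.4600
  k=1: S(1,0) = 114.2261; S(1,1) = 93.7086
  k=2: S(2,0) = 126.1126; S(2,1) = 103.4600; S(2,2) = 84.8763
Terminal payoffs V(N, i) = max(K - S_T, 0):
  V(2,0) = 0.000000; V(2,1) = 2.360000; V(2,2) = 20.943678
Backward induction: V(k, i) = exp(-r*dt) * [p * V(k+1, i) + (1-p) * V(k+1, i+1)].
  V(1,0) = exp(-r*dt) * [p*0.000000 + (1-p)*2.360000] = 0.971758
  V(1,1) = exp(-r*dt) * [p*2.360000 + (1-p)*20.943678] = 9.964160
  V(0,0) = exp(-r*dt) * [p*0.971758 + (1-p)*9.964160] = 4.654767

Answer: Price = V(0,0) = 4.6548


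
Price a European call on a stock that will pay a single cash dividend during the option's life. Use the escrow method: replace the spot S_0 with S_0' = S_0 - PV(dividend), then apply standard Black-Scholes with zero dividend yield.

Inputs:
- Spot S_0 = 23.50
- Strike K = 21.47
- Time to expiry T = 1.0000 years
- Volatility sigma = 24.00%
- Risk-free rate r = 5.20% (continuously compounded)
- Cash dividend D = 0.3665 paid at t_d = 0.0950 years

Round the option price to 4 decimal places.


PV(D) = D * exp(-r * t_d) = 0.3665 * 0.99507218 = 0.36469395
S_0' = S_0 - PV(D) = 23.5000 - 0.36469395 = 23.13530605
d1 = (ln(S_0'/K) + (r + sigma^2/2)*T) / (sigma*sqrt(T)) = 0.64793016
d2 = d1 - sigma*sqrt(T) = 0.40793016
exp(-rT) = 0.94932887
N(d1) = 0.74148494; N(d2) = 0.65833753
C = S_0' * N(d1) - K * exp(-rT) * N(d2) = 23.13530605 * 0.74148494 - 21.4700 * 0.94932887 * 0.65833753 = 3.7362

Answer: Price = 3.7362


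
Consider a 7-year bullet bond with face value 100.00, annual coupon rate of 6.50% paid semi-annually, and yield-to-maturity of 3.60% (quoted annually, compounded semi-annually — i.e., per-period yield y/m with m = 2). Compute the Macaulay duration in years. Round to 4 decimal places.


Answer: Macaulay duration = 5.8500 years

Derivation:
Coupon per period c = face * coupon_rate / m = 3.250000
Periods per year m = 2; per-period yield y/m = 0.018000
Number of cashflows N = 14
Cashflows (t years, CF_t, discount factor 1/(1+y/m)^(m*t), PV):
  t = 0.5000: CF_t = 3.250000, DF = 0.982318, PV = 3.192534
  t = 1.0000: CF_t = 3.250000, DF = 0.964949, PV = 3.136085
  t = 1.5000: CF_t = 3.250000, DF = 0.947887, PV = 3.080633
  t = 2.0000: CF_t = 3.250000, DF = 0.931127, PV = 3.026163
  t = 2.5000: CF_t = 3.250000, DF = 0.914663, PV = 2.972655
  t = 3.0000: CF_t = 3.250000, DF = 0.898490, PV = 2.920093
  t = 3.5000: CF_t = 3.250000, DF = 0.882603, PV = 2.868461
  t = 4.0000: CF_t = 3.250000, DF = 0.866997, PV = 2.817741
  t = 4.5000: CF_t = 3.250000, DF = 0.851667, PV = 2.767919
  t = 5.0000: CF_t = 3.250000, DF = 0.836608, PV = 2.718977
  t = 5.5000: CF_t = 3.250000, DF = 0.821816, PV = 2.670901
  t = 6.0000: CF_t = 3.250000, DF = 0.807285, PV = 2.623675
  t = 6.5000: CF_t = 3.250000, DF = 0.793010, PV = 2.577284
  t = 7.0000: CF_t = 103.250000, DF = 0.778989, PV = 80.430574
Price P = sum_t PV_t = 117.803695
Macaulay numerator sum_t t * PV_t:
  t * PV_t at t = 0.5000: 1.596267
  t * PV_t at t = 1.0000: 3.136085
  t * PV_t at t = 1.5000: 4.620950
  t * PV_t at t = 2.0000: 6.052325
  t * PV_t at t = 2.5000: 7.431637
  t * PV_t at t = 3.0000: 8.760279
  t * PV_t at t = 3.5000: 10.039613
  t * PV_t at t = 4.0000: 11.270966
  t * PV_t at t = 4.5000: 12.455635
  t * PV_t at t = 5.0000: 13.594886
  t * PV_t at t = 5.5000: 14.689956
  t * PV_t at t = 6.0000: 15.742050
  t * PV_t at t = 6.5000: 16.752345
  t * PV_t at t = 7.0000: 563.014018
Macaulay duration D = (sum_t t * PV_t) / P = 689.157012 / 117.803695 = 5.850046


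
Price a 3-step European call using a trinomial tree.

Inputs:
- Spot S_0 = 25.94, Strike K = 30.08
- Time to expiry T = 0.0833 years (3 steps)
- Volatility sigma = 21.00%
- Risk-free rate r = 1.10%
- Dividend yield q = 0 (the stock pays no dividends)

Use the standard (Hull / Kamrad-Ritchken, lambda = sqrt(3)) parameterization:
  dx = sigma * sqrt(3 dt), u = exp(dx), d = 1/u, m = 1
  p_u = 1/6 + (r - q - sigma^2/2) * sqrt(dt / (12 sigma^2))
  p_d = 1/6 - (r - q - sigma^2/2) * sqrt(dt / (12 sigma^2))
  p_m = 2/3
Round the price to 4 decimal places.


dt = T/N = 0.027767; dx = sigma*sqrt(3*dt) = 0.060610
u = exp(dx) = 1.062484; d = 1/u = 0.941191
p_u = 0.164136, p_m = 0.666667, p_d = 0.169198
Discount per step: exp(-r*dt) = 0.999695
Stock lattice S(k, j) with j the centered position index:
  k=0: S(0,+0) = 25.9400
  k=1: S(1,-1) = 24.4145; S(1,+0) = 25.9400; S(1,+1) = 27.5608
  k=2: S(2,-2) = 22.9787; S(2,-1) = 24.4145; S(2,+0) = 25.9400; S(2,+1) = 27.5608; S(2,+2) = 29.2830
  k=3: S(3,-3) = 21.6273; S(3,-2) = 22.9787; S(3,-1) = 24.4145; S(3,+0) = 25.9400; S(3,+1) = 27.5608; S(3,+2) = 29.2830; S(3,+3) = 31.1127
Terminal payoffs V(N, j) = max(S_T - K, 0):
  V(3,-3) = 0.000000; V(3,-2) = 0.000000; V(3,-1) = 0.000000; V(3,+0) = 0.000000; V(3,+1) = 0.000000; V(3,+2) = 0.000000; V(3,+3) = 1.032670
Backward induction: V(k, j) = exp(-r*dt) * [p_u * V(k+1, j+1) + p_m * V(k+1, j) + p_d * V(k+1, j-1)]
  V(2,-2) = exp(-r*dt) * [p_u*0.000000 + p_m*0.000000 + p_d*0.000000] = 0.000000
  V(2,-1) = exp(-r*dt) * [p_u*0.000000 + p_m*0.000000 + p_d*0.000000] = 0.000000
  V(2,+0) = exp(-r*dt) * [p_u*0.000000 + p_m*0.000000 + p_d*0.000000] = 0.000000
  V(2,+1) = exp(-r*dt) * [p_u*0.000000 + p_m*0.000000 + p_d*0.000000] = 0.000000
  V(2,+2) = exp(-r*dt) * [p_u*1.032670 + p_m*0.000000 + p_d*0.000000] = 0.169446
  V(1,-1) = exp(-r*dt) * [p_u*0.000000 + p_m*0.000000 + p_d*0.000000] = 0.000000
  V(1,+0) = exp(-r*dt) * [p_u*0.000000 + p_m*0.000000 + p_d*0.000000] = 0.000000
  V(1,+1) = exp(-r*dt) * [p_u*0.169446 + p_m*0.000000 + p_d*0.000000] = 0.027804
  V(0,+0) = exp(-r*dt) * [p_u*0.027804 + p_m*0.000000 + p_d*0.000000] = 0.004562

Answer: Price = V(0,0) = 0.0046


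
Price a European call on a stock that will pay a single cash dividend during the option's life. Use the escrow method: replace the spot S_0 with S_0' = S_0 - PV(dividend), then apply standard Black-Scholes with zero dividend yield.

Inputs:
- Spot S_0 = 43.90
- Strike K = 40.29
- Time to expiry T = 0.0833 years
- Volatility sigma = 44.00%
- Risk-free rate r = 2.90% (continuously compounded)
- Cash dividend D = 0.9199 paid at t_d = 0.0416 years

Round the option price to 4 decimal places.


PV(D) = D * exp(-r * t_d) = 0.9199 * 0.99879433 = 0.91879090
S_0' = S_0 - PV(D) = 43.9000 - 0.91879090 = 42.98120910
d1 = (ln(S_0'/K) + (r + sigma^2/2)*T) / (sigma*sqrt(T)) = 0.59168348
d2 = d1 - sigma*sqrt(T) = 0.46469183
exp(-rT) = 0.99758722
N(d1) = 0.72296872; N(d2) = 0.67892392
C = S_0' * N(d1) - K * exp(-rT) * N(d2) = 42.98120910 * 0.72296872 - 40.2900 * 0.99758722 * 0.67892392 = 3.7862

Answer: Price = 3.7862


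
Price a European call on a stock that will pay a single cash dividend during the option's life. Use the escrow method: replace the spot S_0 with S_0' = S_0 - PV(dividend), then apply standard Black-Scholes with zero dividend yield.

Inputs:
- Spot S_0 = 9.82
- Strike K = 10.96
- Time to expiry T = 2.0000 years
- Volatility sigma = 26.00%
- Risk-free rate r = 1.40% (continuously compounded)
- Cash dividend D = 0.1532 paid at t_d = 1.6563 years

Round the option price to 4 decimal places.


Answer: Price = 1.0399

Derivation:
PV(D) = D * exp(-r * t_d) = 0.1532 * 0.97707858 = 0.14968844
S_0' = S_0 - PV(D) = 9.8200 - 0.14968844 = 9.67031156
d1 = (ln(S_0'/K) + (r + sigma^2/2)*T) / (sigma*sqrt(T)) = -0.08047896
d2 = d1 - sigma*sqrt(T) = -0.44817449
exp(-rT) = 0.97238837
N(d1) = 0.46792817; N(d2) = 0.32701364
C = S_0' * N(d1) - K * exp(-rT) * N(d2) = 9.67031156 * 0.46792817 - 10.9600 * 0.97238837 * 0.32701364 = 1.0399


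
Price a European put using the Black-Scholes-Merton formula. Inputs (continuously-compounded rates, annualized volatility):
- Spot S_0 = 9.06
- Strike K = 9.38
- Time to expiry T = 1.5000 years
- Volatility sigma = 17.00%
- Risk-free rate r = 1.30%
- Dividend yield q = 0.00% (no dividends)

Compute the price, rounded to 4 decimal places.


Answer: Price = 0.8284

Derivation:
d1 = (ln(S/K) + (r - q + 0.5*sigma^2) * T) / (sigma * sqrt(T)) = 0.03104780
d2 = d1 - sigma * sqrt(T) = -0.17715883
exp(-rT) = 0.98068890; exp(-qT) = 1.00000000
P = K * exp(-rT) * N(-d2) - S_0 * exp(-qT) * N(-d1)
N(-d1) = 0.48761571; N(-d2) = 0.57030818
P = 9.3800 * 0.98068890 * 0.57030818 - 9.0600 * 1.00000000 * 0.48761571 = 0.8284


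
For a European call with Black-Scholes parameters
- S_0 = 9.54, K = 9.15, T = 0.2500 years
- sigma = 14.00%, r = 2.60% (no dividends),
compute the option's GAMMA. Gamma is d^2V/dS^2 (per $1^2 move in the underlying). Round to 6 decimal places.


d1 = 0.7241372310; d2 = 0.6541372310
phi(d1) = 0.3069329688; exp(-qT) = 1.0000000000; exp(-rT) = 0.9935210793
Gamma = exp(-qT) * phi(d1) / (S * sigma * sqrt(T)) = 1.0000000000 * 0.3069329688 / (9.5400 * 0.1400 * 0.5000000000) = 0.459618

Answer: Gamma = 0.459618


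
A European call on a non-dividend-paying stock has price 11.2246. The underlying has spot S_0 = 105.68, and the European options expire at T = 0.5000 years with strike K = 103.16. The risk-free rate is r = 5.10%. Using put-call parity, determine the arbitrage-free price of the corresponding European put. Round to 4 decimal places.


Answer: Put price = 6.1073

Derivation:
Put-call parity: C - P = S_0 * exp(-qT) - K * exp(-rT).
S_0 * exp(-qT) = 105.6800 * 1.00000000 = 105.68000000
K * exp(-rT) = 103.1600 * 0.97482238 = 100.56267661
P = C - S*exp(-qT) + K*exp(-rT)
P = 11.2246 - 105.68000000 + 100.56267661 = 6.1073


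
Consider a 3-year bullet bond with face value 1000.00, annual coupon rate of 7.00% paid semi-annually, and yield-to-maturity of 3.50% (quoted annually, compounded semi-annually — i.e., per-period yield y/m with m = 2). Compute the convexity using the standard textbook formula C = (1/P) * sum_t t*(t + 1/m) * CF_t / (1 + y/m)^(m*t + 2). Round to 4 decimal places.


Coupon per period c = face * coupon_rate / m = 35.000000
Periods per year m = 2; per-period yield y/m = 0.017500
Number of cashflows N = 6
Cashflows (t years, CF_t, discount factor 1/(1+y/m)^(m*t), PV):
  t = 0.5000: CF_t = 35.000000, DF = 0.982801, PV = 34.398034
  t = 1.0000: CF_t = 35.000000, DF = 0.965898, PV = 33.806422
  t = 1.5000: CF_t = 35.000000, DF = 0.949285, PV = 33.224985
  t = 2.0000: CF_t = 35.000000, DF = 0.932959, PV = 32.653548
  t = 2.5000: CF_t = 35.000000, DF = 0.916913, PV = 32.091939
  t = 3.0000: CF_t = 1035.000000, DF = 0.901143, PV = 932.682531
Price P = sum_t PV_t = 1098.857458
Convexity numerator sum_t t*(t + 1/m) * CF_t / (1+y/m)^(m*t + 2):
  t = 0.5000: term = 16.612492
  t = 1.0000: term = 48.980322
  t = 1.5000: term = 96.275816
  t = 2.0000: term = 157.699945
  t = 2.5000: term = 232.481491
  t = 3.0000: term = 9459.197771
Convexity = (1/P) * sum = 10011.247837 / 1098.857458 = 9.110597

Answer: Convexity = 9.1106


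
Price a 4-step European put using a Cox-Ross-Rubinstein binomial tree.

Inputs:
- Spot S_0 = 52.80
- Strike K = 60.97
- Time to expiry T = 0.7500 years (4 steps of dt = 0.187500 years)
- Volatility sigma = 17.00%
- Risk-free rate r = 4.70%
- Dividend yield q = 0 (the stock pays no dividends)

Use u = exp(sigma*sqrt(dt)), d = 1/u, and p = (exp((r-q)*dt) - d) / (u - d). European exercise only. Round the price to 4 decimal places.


dt = T/N = 0.187500
u = exp(sigma*sqrt(dt)) = 1.076389; d = 1/u = 0.929032
p = (exp((r-q)*dt) - d) / (u - d) = 0.541673
Discount per step: exp(-r*dt) = 0.991226
Stock lattice S(k, i) with i counting down-moves:
  k=0: S(0,0) = 52.8000
  k=1: S(1,0) = 56.8334; S(1,1) = 49.0529
  k=2: S(2,0) = 61.1748; S(2,1) = 52.8000; S(2,2) = 45.5717
  k=3: S(3,0) = 65.8479; S(3,1) = 56.8334; S(3,2) = 49.0529; S(3,3) = 42.3376
  k=4: S(4,0) = 70.8780; S(4,1) = 61.1748; S(4,2) = 52.8000; S(4,3) = 45.5717; S(4,4) = 39.3329
Terminal payoffs V(N, i) = max(K - S_T, 0):
  V(4,0) = 0.000000; V(4,1) = 0.000000; V(4,2) = 8.170000; V(4,3) = 15.398302; V(4,4) = 21.637051
Backward induction: V(k, i) = exp(-r*dt) * [p * V(k+1, i) + (1-p) * V(k+1, i+1)].
  V(3,0) = exp(-r*dt) * [p*0.000000 + (1-p)*0.000000] = 0.000000
  V(3,1) = exp(-r*dt) * [p*0.000000 + (1-p)*8.170000] = 3.711677
  V(3,2) = exp(-r*dt) * [p*8.170000 + (1-p)*15.398302] = 11.382176
  V(3,3) = exp(-r*dt) * [p*15.398302 + (1-p)*21.637051] = 18.097499
  V(2,0) = exp(-r*dt) * [p*0.000000 + (1-p)*3.711677] = 1.686235
  V(2,1) = exp(-r*dt) * [p*3.711677 + (1-p)*11.382176] = 7.163862
  V(2,2) = exp(-r*dt) * [p*11.382176 + (1-p)*18.097499] = 14.333120
  V(1,0) = exp(-r*dt) * [p*1.686235 + (1-p)*7.163862] = 4.159957
  V(1,1) = exp(-r*dt) * [p*7.163862 + (1-p)*14.333120] = 10.358042
  V(0,0) = exp(-r*dt) * [p*4.159957 + (1-p)*10.358042] = 6.939283

Answer: Price = V(0,0) = 6.9393


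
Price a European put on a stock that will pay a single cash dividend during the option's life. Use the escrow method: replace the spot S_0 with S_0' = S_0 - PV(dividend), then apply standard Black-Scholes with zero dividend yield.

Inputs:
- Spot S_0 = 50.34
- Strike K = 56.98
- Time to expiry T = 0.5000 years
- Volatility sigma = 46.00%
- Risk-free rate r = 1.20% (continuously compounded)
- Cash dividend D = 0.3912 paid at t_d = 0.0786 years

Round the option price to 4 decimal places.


PV(D) = D * exp(-r * t_d) = 0.3912 * 0.99905724 = 0.39083119
S_0' = S_0 - PV(D) = 50.3400 - 0.39083119 = 49.94916881
d1 = (ln(S_0'/K) + (r + sigma^2/2)*T) / (sigma*sqrt(T)) = -0.22379765
d2 = d1 - sigma*sqrt(T) = -0.54906677
exp(-rT) = 0.99401796
N(-d1) = 0.58854262; N(-d2) = 0.70852019
P = K * exp(-rT) * N(-d2) - S_0' * N(-d1) = 56.9800 * 0.99401796 * 0.70852019 - 49.94916881 * 0.58854262 = 10.7328

Answer: Price = 10.7328


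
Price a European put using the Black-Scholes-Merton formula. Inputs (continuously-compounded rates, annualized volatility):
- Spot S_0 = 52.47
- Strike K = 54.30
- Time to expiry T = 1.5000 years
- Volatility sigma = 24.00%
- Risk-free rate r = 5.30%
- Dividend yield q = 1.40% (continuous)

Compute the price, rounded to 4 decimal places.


d1 = (ln(S/K) + (r - q + 0.5*sigma^2) * T) / (sigma * sqrt(T)) = 0.22935848
d2 = d1 - sigma * sqrt(T) = -0.06458028
exp(-rT) = 0.92357802; exp(-qT) = 0.97921896
P = K * exp(-rT) * N(-d2) - S_0 * exp(-qT) * N(-d1)
N(-d1) = 0.40929515; N(-d2) = 0.52574591
P = 54.3000 * 0.92357802 * 0.52574591 - 52.4700 * 0.97921896 * 0.40929515 = 5.3369

Answer: Price = 5.3369


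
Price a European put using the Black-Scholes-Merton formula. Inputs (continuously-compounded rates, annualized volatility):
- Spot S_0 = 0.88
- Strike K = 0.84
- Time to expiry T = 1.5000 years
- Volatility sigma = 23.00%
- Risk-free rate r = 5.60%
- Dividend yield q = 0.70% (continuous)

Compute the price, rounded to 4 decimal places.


d1 = (ln(S/K) + (r - q + 0.5*sigma^2) * T) / (sigma * sqrt(T)) = 0.56691493
d2 = d1 - sigma * sqrt(T) = 0.28522361
exp(-rT) = 0.91943126; exp(-qT) = 0.98955493
P = K * exp(-rT) * N(-d2) - S_0 * exp(-qT) * N(-d1)
N(-d1) = 0.28538599; N(-d2) = 0.38773642
P = 0.8400 * 0.91943126 * 0.38773642 - 0.8800 * 0.98955493 * 0.28538599 = 0.0509

Answer: Price = 0.0509


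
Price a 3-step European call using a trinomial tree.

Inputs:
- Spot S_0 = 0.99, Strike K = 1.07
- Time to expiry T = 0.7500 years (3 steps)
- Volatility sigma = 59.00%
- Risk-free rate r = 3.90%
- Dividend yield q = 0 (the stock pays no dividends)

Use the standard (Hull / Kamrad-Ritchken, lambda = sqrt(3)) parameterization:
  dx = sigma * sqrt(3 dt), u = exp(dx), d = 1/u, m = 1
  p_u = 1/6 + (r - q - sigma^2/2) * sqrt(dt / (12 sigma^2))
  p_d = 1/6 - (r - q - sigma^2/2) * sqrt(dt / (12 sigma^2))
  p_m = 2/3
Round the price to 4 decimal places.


Answer: Price = V(0,0) = 0.1729

Derivation:
dt = T/N = 0.250000; dx = sigma*sqrt(3*dt) = 0.510955
u = exp(dx) = 1.666882; d = 1/u = 0.599922
p_u = 0.133628, p_m = 0.666667, p_d = 0.199705
Discount per step: exp(-r*dt) = 0.990297
Stock lattice S(k, j) with j the centered position index:
  k=0: S(0,+0) = 0.9900
  k=1: S(1,-1) = 0.5939; S(1,+0) = 0.9900; S(1,+1) = 1.6502
  k=2: S(2,-2) = 0.3563; S(2,-1) = 0.5939; S(2,+0) = 0.9900; S(2,+1) = 1.6502; S(2,+2) = 2.7507
  k=3: S(3,-3) = 0.2138; S(3,-2) = 0.3563; S(3,-1) = 0.5939; S(3,+0) = 0.9900; S(3,+1) = 1.6502; S(3,+2) = 2.7507; S(3,+3) = 4.5851
Terminal payoffs V(N, j) = max(S_T - K, 0):
  V(3,-3) = 0.000000; V(3,-2) = 0.000000; V(3,-1) = 0.000000; V(3,+0) = 0.000000; V(3,+1) = 0.580213; V(3,+2) = 1.680712; V(3,+3) = 3.515112
Backward induction: V(k, j) = exp(-r*dt) * [p_u * V(k+1, j+1) + p_m * V(k+1, j) + p_d * V(k+1, j-1)]
  V(2,-2) = exp(-r*dt) * [p_u*0.000000 + p_m*0.000000 + p_d*0.000000] = 0.000000
  V(2,-1) = exp(-r*dt) * [p_u*0.000000 + p_m*0.000000 + p_d*0.000000] = 0.000000
  V(2,+0) = exp(-r*dt) * [p_u*0.580213 + p_m*0.000000 + p_d*0.000000] = 0.076781
  V(2,+1) = exp(-r*dt) * [p_u*1.680712 + p_m*0.580213 + p_d*0.000000] = 0.605467
  V(2,+2) = exp(-r*dt) * [p_u*3.515112 + p_m*1.680712 + p_d*0.580213] = 1.689510
  V(1,-1) = exp(-r*dt) * [p_u*0.076781 + p_m*0.000000 + p_d*0.000000] = 0.010160
  V(1,+0) = exp(-r*dt) * [p_u*0.605467 + p_m*0.076781 + p_d*0.000000] = 0.130813
  V(1,+1) = exp(-r*dt) * [p_u*1.689510 + p_m*0.605467 + p_d*0.076781] = 0.638488
  V(0,+0) = exp(-r*dt) * [p_u*0.638488 + p_m*0.130813 + p_d*0.010160] = 0.172864


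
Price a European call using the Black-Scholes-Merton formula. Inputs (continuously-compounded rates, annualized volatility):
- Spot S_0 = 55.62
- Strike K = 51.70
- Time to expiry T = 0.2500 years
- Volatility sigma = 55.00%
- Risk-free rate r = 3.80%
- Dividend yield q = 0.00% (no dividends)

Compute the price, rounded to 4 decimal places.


Answer: Price = 8.3058

Derivation:
d1 = (ln(S/K) + (r - q + 0.5*sigma^2) * T) / (sigma * sqrt(T)) = 0.43780934
d2 = d1 - sigma * sqrt(T) = 0.16280934
exp(-rT) = 0.99054498; exp(-qT) = 1.00000000
C = S_0 * exp(-qT) * N(d1) - K * exp(-rT) * N(d2)
N(d1) = 0.66923775; N(d2) = 0.56466572
C = 55.6200 * 1.00000000 * 0.66923775 - 51.7000 * 0.99054498 * 0.56466572 = 8.3058


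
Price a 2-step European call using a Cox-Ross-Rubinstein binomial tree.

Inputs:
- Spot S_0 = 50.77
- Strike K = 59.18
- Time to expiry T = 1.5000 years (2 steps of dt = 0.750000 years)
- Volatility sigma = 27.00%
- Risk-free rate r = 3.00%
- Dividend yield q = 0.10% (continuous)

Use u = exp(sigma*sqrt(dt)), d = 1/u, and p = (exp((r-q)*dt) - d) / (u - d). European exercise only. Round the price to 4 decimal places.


dt = T/N = 0.750000
u = exp(sigma*sqrt(dt)) = 1.263426; d = 1/u = 0.791499
p = (exp((r-q)*dt) - d) / (u - d) = 0.488401
Discount per step: exp(-r*dt) = 0.977751
Stock lattice S(k, i) with i counting down-moves:
  k=0: S(0,0) = 50.7700
  k=1: S(1,0) = 64.1441; S(1,1) = 40.1844
  k=2: S(2,0) = 81.0413; S(2,1) = 50.7700; S(2,2) = 31.8059
Terminal payoffs V(N, i) = max(S_T - K, 0):
  V(2,0) = 21.861336; V(2,1) = 0.000000; V(2,2) = 0.000000
Backward induction: V(k, i) = exp(-r*dt) * [p * V(k+1, i) + (1-p) * V(k+1, i+1)].
  V(1,0) = exp(-r*dt) * [p*21.861336 + (1-p)*0.000000] = 10.439539
  V(1,1) = exp(-r*dt) * [p*0.000000 + (1-p)*0.000000] = 0.000000
  V(0,0) = exp(-r*dt) * [p*10.439539 + (1-p)*0.000000] = 4.985239

Answer: Price = V(0,0) = 4.9852


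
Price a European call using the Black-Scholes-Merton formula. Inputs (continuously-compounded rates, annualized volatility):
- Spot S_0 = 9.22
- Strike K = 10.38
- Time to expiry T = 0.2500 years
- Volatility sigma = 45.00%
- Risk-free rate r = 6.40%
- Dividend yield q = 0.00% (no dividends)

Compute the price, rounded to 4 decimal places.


d1 = (ln(S/K) + (r - q + 0.5*sigma^2) * T) / (sigma * sqrt(T)) = -0.34308151
d2 = d1 - sigma * sqrt(T) = -0.56808151
exp(-rT) = 0.98412732; exp(-qT) = 1.00000000
C = S_0 * exp(-qT) * N(d1) - K * exp(-rT) * N(d2)
N(d1) = 0.36576857; N(d2) = 0.28498981
C = 9.2200 * 1.00000000 * 0.36576857 - 10.3800 * 0.98412732 * 0.28498981 = 0.4611

Answer: Price = 0.4611


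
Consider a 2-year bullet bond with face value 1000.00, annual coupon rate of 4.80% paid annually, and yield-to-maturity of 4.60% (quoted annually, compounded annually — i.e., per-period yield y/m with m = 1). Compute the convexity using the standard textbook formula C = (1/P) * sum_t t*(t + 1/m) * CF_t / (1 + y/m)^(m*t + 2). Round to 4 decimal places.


Answer: Convexity = 5.3167

Derivation:
Coupon per period c = face * coupon_rate / m = 48.000000
Periods per year m = 1; per-period yield y/m = 0.046000
Number of cashflows N = 2
Cashflows (t years, CF_t, discount factor 1/(1+y/m)^(m*t), PV):
  t = 1.0000: CF_t = 48.000000, DF = 0.956023, PV = 45.889101
  t = 2.0000: CF_t = 1048.000000, DF = 0.913980, PV = 957.850904
Price P = sum_t PV_t = 1003.740006
Convexity numerator sum_t t*(t + 1/m) * CF_t / (1+y/m)^(m*t + 2):
  t = 1.0000: term = 83.883430
  t = 2.0000: term = 5252.738673
Convexity = (1/P) * sum = 5336.622103 / 1003.740006 = 5.316737


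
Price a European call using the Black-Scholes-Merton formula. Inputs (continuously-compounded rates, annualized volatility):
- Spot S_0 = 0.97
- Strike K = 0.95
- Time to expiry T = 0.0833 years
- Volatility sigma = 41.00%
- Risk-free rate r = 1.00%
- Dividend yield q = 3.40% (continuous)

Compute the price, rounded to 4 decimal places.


d1 = (ln(S/K) + (r - q + 0.5*sigma^2) * T) / (sigma * sqrt(T)) = 0.21833490
d2 = d1 - sigma * sqrt(T) = 0.10000176
exp(-rT) = 0.99916735; exp(-qT) = 0.99717181
C = S_0 * exp(-qT) * N(d1) - K * exp(-rT) * N(d2)
N(d1) = 0.58641591; N(d2) = 0.53982854
C = 0.9700 * 0.99717181 * 0.58641591 - 0.9500 * 0.99916735 * 0.53982854 = 0.0548

Answer: Price = 0.0548


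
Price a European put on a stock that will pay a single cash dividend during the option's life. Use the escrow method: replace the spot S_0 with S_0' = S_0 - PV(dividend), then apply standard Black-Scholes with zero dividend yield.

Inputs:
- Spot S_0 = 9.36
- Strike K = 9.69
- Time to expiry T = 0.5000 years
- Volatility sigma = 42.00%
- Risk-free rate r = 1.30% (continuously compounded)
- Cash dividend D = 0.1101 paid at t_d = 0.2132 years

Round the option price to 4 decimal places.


Answer: Price = 1.3127

Derivation:
PV(D) = D * exp(-r * t_d) = 0.1101 * 0.99723224 = 0.10979527
S_0' = S_0 - PV(D) = 9.3600 - 0.10979527 = 9.25020473
d1 = (ln(S_0'/K) + (r + sigma^2/2)*T) / (sigma*sqrt(T)) = 0.01397801
d2 = d1 - sigma*sqrt(T) = -0.28300683
exp(-rT) = 0.99352108
N(-d1) = 0.49442376; N(-d2) = 0.61141420
P = K * exp(-rT) * N(-d2) - S_0' * N(-d1) = 9.6900 * 0.99352108 * 0.61141420 - 9.25020473 * 0.49442376 = 1.3127


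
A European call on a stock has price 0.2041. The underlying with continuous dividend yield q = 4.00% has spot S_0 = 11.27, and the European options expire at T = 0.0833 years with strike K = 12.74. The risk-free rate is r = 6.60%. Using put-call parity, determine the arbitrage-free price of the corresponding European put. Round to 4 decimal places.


Answer: Put price = 1.6417

Derivation:
Put-call parity: C - P = S_0 * exp(-qT) - K * exp(-rT).
S_0 * exp(-qT) = 11.2700 * 0.99667354 = 11.23251085
K * exp(-rT) = 12.7400 * 0.99451729 = 12.67015021
P = C - S*exp(-qT) + K*exp(-rT)
P = 0.2041 - 11.23251085 + 12.67015021 = 1.6417


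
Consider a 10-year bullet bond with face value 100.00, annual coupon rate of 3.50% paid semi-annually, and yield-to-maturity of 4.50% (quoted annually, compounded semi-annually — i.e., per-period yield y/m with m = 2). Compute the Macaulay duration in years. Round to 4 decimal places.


Coupon per period c = face * coupon_rate / m = 1.750000
Periods per year m = 2; per-period yield y/m = 0.022500
Number of cashflows N = 20
Cashflows (t years, CF_t, discount factor 1/(1+y/m)^(m*t), PV):
  t = 0.5000: CF_t = 1.750000, DF = 0.977995, PV = 1.711491
  t = 1.0000: CF_t = 1.750000, DF = 0.956474, PV = 1.673830
  t = 1.5000: CF_t = 1.750000, DF = 0.935427, PV = 1.636998
  t = 2.0000: CF_t = 1.750000, DF = 0.914843, PV = 1.600976
  t = 2.5000: CF_t = 1.750000, DF = 0.894712, PV = 1.565747
  t = 3.0000: CF_t = 1.750000, DF = 0.875024, PV = 1.531292
  t = 3.5000: CF_t = 1.750000, DF = 0.855769, PV = 1.497597
  t = 4.0000: CF_t = 1.750000, DF = 0.836938, PV = 1.464642
  t = 4.5000: CF_t = 1.750000, DF = 0.818522, PV = 1.432413
  t = 5.0000: CF_t = 1.750000, DF = 0.800510, PV = 1.400893
  t = 5.5000: CF_t = 1.750000, DF = 0.782895, PV = 1.370066
  t = 6.0000: CF_t = 1.750000, DF = 0.765667, PV = 1.339918
  t = 6.5000: CF_t = 1.750000, DF = 0.748819, PV = 1.310433
  t = 7.0000: CF_t = 1.750000, DF = 0.732341, PV = 1.281597
  t = 7.5000: CF_t = 1.750000, DF = 0.716226, PV = 1.253396
  t = 8.0000: CF_t = 1.750000, DF = 0.700466, PV = 1.225815
  t = 8.5000: CF_t = 1.750000, DF = 0.685052, PV = 1.198841
  t = 9.0000: CF_t = 1.750000, DF = 0.669978, PV = 1.172461
  t = 9.5000: CF_t = 1.750000, DF = 0.655235, PV = 1.146661
  t = 10.0000: CF_t = 101.750000, DF = 0.640816, PV = 65.203076
Price P = sum_t PV_t = 92.018144
Macaulay numerator sum_t t * PV_t:
  t * PV_t at t = 0.5000: 0.855746
  t * PV_t at t = 1.0000: 1.673830
  t * PV_t at t = 1.5000: 2.455497
  t * PV_t at t = 2.0000: 3.201952
  t * PV_t at t = 2.5000: 3.914366
  t * PV_t at t = 3.0000: 4.593877
  t * PV_t at t = 3.5000: 5.241588
  t * PV_t at t = 4.0000: 5.858568
  t * PV_t at t = 4.5000: 6.445858
  t * PV_t at t = 5.0000: 7.004464
  t * PV_t at t = 5.5000: 7.535364
  t * PV_t at t = 6.0000: 8.039509
  t * PV_t at t = 6.5000: 8.517817
  t * PV_t at t = 7.0000: 8.971182
  t * PV_t at t = 7.5000: 9.400470
  t * PV_t at t = 8.0000: 9.806521
  t * PV_t at t = 8.5000: 10.190150
  t * PV_t at t = 9.0000: 10.552148
  t * PV_t at t = 9.5000: 10.893279
  t * PV_t at t = 10.0000: 652.030760
Macaulay duration D = (sum_t t * PV_t) / P = 777.182945 / 92.018144 = 8.445975

Answer: Macaulay duration = 8.4460 years


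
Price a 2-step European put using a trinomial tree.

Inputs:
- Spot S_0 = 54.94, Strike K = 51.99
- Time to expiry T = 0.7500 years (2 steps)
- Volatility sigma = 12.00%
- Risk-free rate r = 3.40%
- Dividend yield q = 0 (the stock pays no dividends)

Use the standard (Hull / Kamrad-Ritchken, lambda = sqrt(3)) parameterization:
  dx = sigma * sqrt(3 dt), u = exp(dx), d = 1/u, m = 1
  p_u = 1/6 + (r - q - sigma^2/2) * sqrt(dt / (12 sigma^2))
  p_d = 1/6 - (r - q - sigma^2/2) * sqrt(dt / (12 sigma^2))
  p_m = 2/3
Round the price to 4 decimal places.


dt = T/N = 0.375000; dx = sigma*sqrt(3*dt) = 0.127279
u = exp(dx) = 1.135734; d = 1/u = 0.880488
p_u = 0.206147, p_m = 0.666667, p_d = 0.127187
Discount per step: exp(-r*dt) = 0.987331
Stock lattice S(k, j) with j the centered position index:
  k=0: S(0,+0) = 54.9400
  k=1: S(1,-1) = 48.3740; S(1,+0) = 54.9400; S(1,+1) = 62.3972
  k=2: S(2,-2) = 42.5927; S(2,-1) = 48.3740; S(2,+0) = 54.9400; S(2,+1) = 62.3972; S(2,+2) = 70.8667
Terminal payoffs V(N, j) = max(K - S_T, 0):
  V(2,-2) = 9.397285; V(2,-1) = 3.616001; V(2,+0) = 0.000000; V(2,+1) = 0.000000; V(2,+2) = 0.000000
Backward induction: V(k, j) = exp(-r*dt) * [p_u * V(k+1, j+1) + p_m * V(k+1, j) + p_d * V(k+1, j-1)]
  V(1,-1) = exp(-r*dt) * [p_u*0.000000 + p_m*3.616001 + p_d*9.397285] = 3.560192
  V(1,+0) = exp(-r*dt) * [p_u*0.000000 + p_m*0.000000 + p_d*3.616001] = 0.454080
  V(1,+1) = exp(-r*dt) * [p_u*0.000000 + p_m*0.000000 + p_d*0.000000] = 0.000000
  V(0,+0) = exp(-r*dt) * [p_u*0.000000 + p_m*0.454080 + p_d*3.560192] = 0.745957

Answer: Price = V(0,0) = 0.7460


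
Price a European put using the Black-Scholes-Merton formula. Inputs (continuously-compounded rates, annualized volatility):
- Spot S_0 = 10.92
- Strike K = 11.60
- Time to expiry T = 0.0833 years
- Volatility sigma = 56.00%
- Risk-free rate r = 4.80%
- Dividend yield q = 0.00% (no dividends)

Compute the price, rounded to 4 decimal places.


d1 = (ln(S/K) + (r - q + 0.5*sigma^2) * T) / (sigma * sqrt(T)) = -0.26820782
d2 = d1 - sigma * sqrt(T) = -0.42983356
exp(-rT) = 0.99600958; exp(-qT) = 1.00000000
P = K * exp(-rT) * N(-d2) - S_0 * exp(-qT) * N(-d1)
N(-d1) = 0.60573032; N(-d2) = 0.66634164
P = 11.6000 * 0.99600958 * 0.66634164 - 10.9200 * 1.00000000 * 0.60573032 = 1.0841

Answer: Price = 1.0841


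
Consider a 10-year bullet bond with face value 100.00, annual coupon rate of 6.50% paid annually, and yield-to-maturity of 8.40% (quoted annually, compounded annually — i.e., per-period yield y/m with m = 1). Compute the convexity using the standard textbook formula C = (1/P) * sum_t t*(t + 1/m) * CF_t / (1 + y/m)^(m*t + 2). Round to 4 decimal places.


Coupon per period c = face * coupon_rate / m = 6.500000
Periods per year m = 1; per-period yield y/m = 0.084000
Number of cashflows N = 10
Cashflows (t years, CF_t, discount factor 1/(1+y/m)^(m*t), PV):
  t = 1.0000: CF_t = 6.500000, DF = 0.922509, PV = 5.996310
  t = 2.0000: CF_t = 6.500000, DF = 0.851023, PV = 5.531651
  t = 3.0000: CF_t = 6.500000, DF = 0.785077, PV = 5.102999
  t = 4.0000: CF_t = 6.500000, DF = 0.724241, PV = 4.707564
  t = 5.0000: CF_t = 6.500000, DF = 0.668119, PV = 4.342771
  t = 6.0000: CF_t = 6.500000, DF = 0.616346, PV = 4.006246
  t = 7.0000: CF_t = 6.500000, DF = 0.568585, PV = 3.695799
  t = 8.0000: CF_t = 6.500000, DF = 0.524524, PV = 3.409409
  t = 9.0000: CF_t = 6.500000, DF = 0.483879, PV = 3.145211
  t = 10.0000: CF_t = 106.500000, DF = 0.446383, PV = 47.539738
Price P = sum_t PV_t = 87.477700
Convexity numerator sum_t t*(t + 1/m) * CF_t / (1+y/m)^(m*t + 2):
  t = 1.0000: term = 10.205999
  t = 2.0000: term = 28.245384
  t = 3.0000: term = 52.113254
  t = 4.0000: term = 80.124929
  t = 5.0000: term = 110.873980
  t = 6.0000: term = 143.195177
  t = 7.0000: term = 176.131829
  t = 8.0000: term = 208.907019
  t = 9.0000: term = 240.898315
  t = 10.0000: term = 4450.316582
Convexity = (1/P) * sum = 5501.012466 / 87.477700 = 62.884741

Answer: Convexity = 62.8847


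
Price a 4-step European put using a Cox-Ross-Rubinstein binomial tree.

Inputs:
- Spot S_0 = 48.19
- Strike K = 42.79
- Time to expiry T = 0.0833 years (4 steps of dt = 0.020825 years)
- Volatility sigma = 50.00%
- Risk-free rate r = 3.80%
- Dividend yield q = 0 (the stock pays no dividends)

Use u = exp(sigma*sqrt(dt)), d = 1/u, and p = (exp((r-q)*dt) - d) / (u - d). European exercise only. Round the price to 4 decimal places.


Answer: Price = V(0,0) = 0.7412

Derivation:
dt = T/N = 0.020825
u = exp(sigma*sqrt(dt)) = 1.074821; d = 1/u = 0.930387
p = (exp((r-q)*dt) - d) / (u - d) = 0.487450
Discount per step: exp(-r*dt) = 0.999209
Stock lattice S(k, i) with i counting down-moves:
  k=0: S(0,0) = 48.1900
  k=1: S(1,0) = 51.7956; S(1,1) = 44.8354
  k=2: S(2,0) = 55.6710; S(2,1) = 48.1900; S(2,2) = 41.7143
  k=3: S(3,0) = 59.8364; S(3,1) = 51.7956; S(3,2) = 44.8354; S(3,3) = 38.8104
  k=4: S(4,0) = 64.3135; S(4,1) = 55.6710; S(4,2) = 48.1900; S(4,3) = 41.7143; S(4,4) = 36.1087
Terminal payoffs V(N, i) = max(K - S_T, 0):
  V(4,0) = 0.000000; V(4,1) = 0.000000; V(4,2) = 0.000000; V(4,3) = 1.075748; V(4,4) = 6.681289
Backward induction: V(k, i) = exp(-r*dt) * [p * V(k+1, i) + (1-p) * V(k+1, i+1)].
  V(3,0) = exp(-r*dt) * [p*0.000000 + (1-p)*0.000000] = 0.000000
  V(3,1) = exp(-r*dt) * [p*0.000000 + (1-p)*0.000000] = 0.000000
  V(3,2) = exp(-r*dt) * [p*0.000000 + (1-p)*1.075748] = 0.550938
  V(3,3) = exp(-r*dt) * [p*1.075748 + (1-p)*6.681289] = 3.945742
  V(2,0) = exp(-r*dt) * [p*0.000000 + (1-p)*0.000000] = 0.000000
  V(2,1) = exp(-r*dt) * [p*0.000000 + (1-p)*0.550938] = 0.282160
  V(2,2) = exp(-r*dt) * [p*0.550938 + (1-p)*3.945742] = 2.289132
  V(1,0) = exp(-r*dt) * [p*0.000000 + (1-p)*0.282160] = 0.144507
  V(1,1) = exp(-r*dt) * [p*0.282160 + (1-p)*2.289132] = 1.309796
  V(0,0) = exp(-r*dt) * [p*0.144507 + (1-p)*1.309796] = 0.741188
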